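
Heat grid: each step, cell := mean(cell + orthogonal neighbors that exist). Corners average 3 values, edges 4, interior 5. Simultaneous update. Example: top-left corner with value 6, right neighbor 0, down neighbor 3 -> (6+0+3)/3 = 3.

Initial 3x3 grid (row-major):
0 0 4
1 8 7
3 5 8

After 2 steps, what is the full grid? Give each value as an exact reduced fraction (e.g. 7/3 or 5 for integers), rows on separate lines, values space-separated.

Answer: 19/9 14/5 161/36
79/30 459/100 1277/240
4 149/30 233/36

Derivation:
After step 1:
  1/3 3 11/3
  3 21/5 27/4
  3 6 20/3
After step 2:
  19/9 14/5 161/36
  79/30 459/100 1277/240
  4 149/30 233/36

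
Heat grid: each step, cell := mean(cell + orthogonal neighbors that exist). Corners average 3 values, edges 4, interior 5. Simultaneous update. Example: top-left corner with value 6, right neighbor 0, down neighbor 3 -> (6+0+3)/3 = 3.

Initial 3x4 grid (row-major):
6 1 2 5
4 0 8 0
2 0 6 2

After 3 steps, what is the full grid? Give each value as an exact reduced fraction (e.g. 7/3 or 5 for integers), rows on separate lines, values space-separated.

After step 1:
  11/3 9/4 4 7/3
  3 13/5 16/5 15/4
  2 2 4 8/3
After step 2:
  107/36 751/240 707/240 121/36
  169/60 261/100 351/100 239/80
  7/3 53/20 89/30 125/36
After step 3:
  6421/2160 20983/7200 23303/7200 1673/540
  9659/3600 17659/6000 751/250 15997/4800
  13/5 66/25 11339/3600 6787/2160

Answer: 6421/2160 20983/7200 23303/7200 1673/540
9659/3600 17659/6000 751/250 15997/4800
13/5 66/25 11339/3600 6787/2160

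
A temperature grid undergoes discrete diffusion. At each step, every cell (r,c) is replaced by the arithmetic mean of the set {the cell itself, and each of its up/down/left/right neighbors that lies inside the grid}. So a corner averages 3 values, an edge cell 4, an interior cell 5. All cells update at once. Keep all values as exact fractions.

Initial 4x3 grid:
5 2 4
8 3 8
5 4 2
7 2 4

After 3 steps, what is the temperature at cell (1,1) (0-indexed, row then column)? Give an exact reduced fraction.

Answer: 13973/3000

Derivation:
Step 1: cell (1,1) = 5
Step 2: cell (1,1) = 106/25
Step 3: cell (1,1) = 13973/3000
Full grid after step 3:
  77/16 31507/7200 1913/432
  3783/800 13973/3000 29947/7200
  35377/7200 25151/6000 29977/7200
  4841/1080 61429/14400 502/135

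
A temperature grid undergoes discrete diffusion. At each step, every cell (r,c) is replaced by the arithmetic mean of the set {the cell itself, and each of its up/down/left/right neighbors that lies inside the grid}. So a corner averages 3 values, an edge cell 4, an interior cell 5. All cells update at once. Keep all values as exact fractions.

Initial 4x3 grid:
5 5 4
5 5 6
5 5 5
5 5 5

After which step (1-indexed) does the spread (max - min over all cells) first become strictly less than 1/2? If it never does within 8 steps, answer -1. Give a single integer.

Answer: 2

Derivation:
Step 1: max=21/4, min=19/4, spread=1/2
Step 2: max=409/80, min=59/12, spread=47/240
  -> spread < 1/2 first at step 2
Step 3: max=12209/2400, min=23773/4800, spread=43/320
Step 4: max=109289/21600, min=214943/43200, spread=727/8640
Step 5: max=10904531/2160000, min=86283493/17280000, spread=63517/1152000
Step 6: max=98072711/19440000, min=777143963/155520000, spread=297509/6220800
Step 7: max=2938460087/583200000, min=46696915417/9331200000, spread=12737839/373248000
Step 8: max=88114884179/17496000000, min=2803229018603/559872000000, spread=131578201/4478976000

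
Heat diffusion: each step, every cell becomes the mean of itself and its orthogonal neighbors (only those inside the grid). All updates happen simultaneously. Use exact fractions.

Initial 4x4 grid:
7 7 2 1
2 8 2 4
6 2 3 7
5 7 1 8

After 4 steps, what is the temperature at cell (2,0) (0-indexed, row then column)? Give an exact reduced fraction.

Step 1: cell (2,0) = 15/4
Step 2: cell (2,0) = 207/40
Step 3: cell (2,0) = 1381/300
Step 4: cell (2,0) = 43489/9000
Full grid after step 4:
  161551/32400 483073/108000 434581/108000 1466/405
  64661/13500 415933/90000 22414/5625 423511/108000
  43489/9000 16633/3750 396619/90000 452347/108000
  2081/450 10501/2250 119953/27000 29621/6480

Answer: 43489/9000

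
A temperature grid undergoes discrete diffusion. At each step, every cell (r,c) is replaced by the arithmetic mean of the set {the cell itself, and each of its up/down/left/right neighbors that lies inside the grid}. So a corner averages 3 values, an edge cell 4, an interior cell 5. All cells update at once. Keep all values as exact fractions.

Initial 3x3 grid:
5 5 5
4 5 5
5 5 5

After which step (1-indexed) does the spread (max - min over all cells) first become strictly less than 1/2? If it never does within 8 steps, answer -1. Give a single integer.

Answer: 1

Derivation:
Step 1: max=5, min=14/3, spread=1/3
  -> spread < 1/2 first at step 1
Step 2: max=5, min=1133/240, spread=67/240
Step 3: max=993/200, min=10363/2160, spread=1807/10800
Step 4: max=26639/5400, min=4162037/864000, spread=33401/288000
Step 5: max=2656609/540000, min=37650067/7776000, spread=3025513/38880000
Step 6: max=141244051/28800000, min=15087073133/3110400000, spread=53531/995328
Step 7: max=38088883949/7776000000, min=907087074151/186624000000, spread=450953/11943936
Step 8: max=4564591389481/933120000000, min=54478296439397/11197440000000, spread=3799043/143327232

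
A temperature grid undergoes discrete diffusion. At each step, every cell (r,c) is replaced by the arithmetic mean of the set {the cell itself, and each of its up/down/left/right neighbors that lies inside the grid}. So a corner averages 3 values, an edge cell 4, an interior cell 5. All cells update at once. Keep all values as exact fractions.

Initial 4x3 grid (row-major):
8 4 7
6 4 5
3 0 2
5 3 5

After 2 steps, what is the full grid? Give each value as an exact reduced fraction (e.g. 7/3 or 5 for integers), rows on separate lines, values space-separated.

Answer: 17/3 1253/240 187/36
371/80 217/50 499/120
889/240 319/100 397/120
125/36 253/80 115/36

Derivation:
After step 1:
  6 23/4 16/3
  21/4 19/5 9/2
  7/2 12/5 3
  11/3 13/4 10/3
After step 2:
  17/3 1253/240 187/36
  371/80 217/50 499/120
  889/240 319/100 397/120
  125/36 253/80 115/36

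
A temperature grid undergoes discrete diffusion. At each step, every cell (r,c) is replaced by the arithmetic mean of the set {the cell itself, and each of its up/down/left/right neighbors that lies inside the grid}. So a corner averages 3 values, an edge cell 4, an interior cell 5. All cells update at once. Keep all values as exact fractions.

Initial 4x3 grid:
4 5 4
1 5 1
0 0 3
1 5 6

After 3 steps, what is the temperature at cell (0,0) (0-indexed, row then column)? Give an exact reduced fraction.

Answer: 3247/1080

Derivation:
Step 1: cell (0,0) = 10/3
Step 2: cell (0,0) = 31/9
Step 3: cell (0,0) = 3247/1080
Full grid after step 3:
  3247/1080 4889/1440 7169/2160
  119/45 3287/1200 4633/1440
  487/240 3233/1200 4217/1440
  34/15 118/45 6991/2160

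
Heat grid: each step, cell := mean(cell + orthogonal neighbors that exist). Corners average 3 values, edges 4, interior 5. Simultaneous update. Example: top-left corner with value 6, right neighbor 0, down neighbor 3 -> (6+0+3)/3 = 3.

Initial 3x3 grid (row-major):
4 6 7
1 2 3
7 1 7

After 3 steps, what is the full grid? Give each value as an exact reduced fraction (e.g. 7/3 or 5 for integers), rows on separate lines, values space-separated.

After step 1:
  11/3 19/4 16/3
  7/2 13/5 19/4
  3 17/4 11/3
After step 2:
  143/36 327/80 89/18
  383/120 397/100 327/80
  43/12 811/240 38/9
After step 3:
  8101/2160 20369/4800 4723/1080
  26491/7200 22459/6000 20669/4800
  2437/720 54557/14400 526/135

Answer: 8101/2160 20369/4800 4723/1080
26491/7200 22459/6000 20669/4800
2437/720 54557/14400 526/135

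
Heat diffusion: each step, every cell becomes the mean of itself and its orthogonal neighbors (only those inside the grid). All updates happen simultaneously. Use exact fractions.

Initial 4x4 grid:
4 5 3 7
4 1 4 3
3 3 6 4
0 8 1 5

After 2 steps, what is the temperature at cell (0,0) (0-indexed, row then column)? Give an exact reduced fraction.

Answer: 127/36

Derivation:
Step 1: cell (0,0) = 13/3
Step 2: cell (0,0) = 127/36
Full grid after step 2:
  127/36 59/15 59/15 163/36
  397/120 69/20 393/100 251/60
  401/120 167/50 207/50 239/60
  55/18 119/30 56/15 77/18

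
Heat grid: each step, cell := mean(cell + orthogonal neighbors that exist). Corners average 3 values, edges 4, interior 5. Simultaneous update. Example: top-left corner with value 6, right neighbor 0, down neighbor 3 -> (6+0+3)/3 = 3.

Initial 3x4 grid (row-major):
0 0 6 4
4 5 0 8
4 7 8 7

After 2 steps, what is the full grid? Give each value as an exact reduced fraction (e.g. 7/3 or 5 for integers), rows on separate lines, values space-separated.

After step 1:
  4/3 11/4 5/2 6
  13/4 16/5 27/5 19/4
  5 6 11/2 23/3
After step 2:
  22/9 587/240 333/80 53/12
  767/240 103/25 427/100 1429/240
  19/4 197/40 737/120 215/36

Answer: 22/9 587/240 333/80 53/12
767/240 103/25 427/100 1429/240
19/4 197/40 737/120 215/36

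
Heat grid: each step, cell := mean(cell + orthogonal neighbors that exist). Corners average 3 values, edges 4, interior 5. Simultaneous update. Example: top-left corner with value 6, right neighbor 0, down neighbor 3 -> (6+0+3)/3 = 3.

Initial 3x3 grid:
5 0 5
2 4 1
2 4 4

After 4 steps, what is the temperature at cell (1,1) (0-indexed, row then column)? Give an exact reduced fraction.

Answer: 118919/40000

Derivation:
Step 1: cell (1,1) = 11/5
Step 2: cell (1,1) = 319/100
Step 3: cell (1,1) = 5531/2000
Step 4: cell (1,1) = 118919/40000
Full grid after step 4:
  373249/129600 1203229/432000 3919/1350
  816361/288000 118919/40000 413743/144000
  388049/129600 1264229/432000 8213/2700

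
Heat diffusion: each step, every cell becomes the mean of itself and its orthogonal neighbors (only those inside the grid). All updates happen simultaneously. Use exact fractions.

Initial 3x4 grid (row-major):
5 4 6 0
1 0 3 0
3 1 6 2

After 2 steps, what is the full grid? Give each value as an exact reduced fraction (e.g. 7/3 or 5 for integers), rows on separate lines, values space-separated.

After step 1:
  10/3 15/4 13/4 2
  9/4 9/5 3 5/4
  5/3 5/2 3 8/3
After step 2:
  28/9 91/30 3 13/6
  181/80 133/50 123/50 107/48
  77/36 269/120 67/24 83/36

Answer: 28/9 91/30 3 13/6
181/80 133/50 123/50 107/48
77/36 269/120 67/24 83/36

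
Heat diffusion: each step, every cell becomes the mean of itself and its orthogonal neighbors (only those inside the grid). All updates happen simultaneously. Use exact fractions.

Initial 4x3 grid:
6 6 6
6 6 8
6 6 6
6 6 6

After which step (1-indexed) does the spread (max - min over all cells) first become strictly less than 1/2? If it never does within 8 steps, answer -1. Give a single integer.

Answer: 3

Derivation:
Step 1: max=20/3, min=6, spread=2/3
Step 2: max=391/60, min=6, spread=31/60
Step 3: max=3451/540, min=6, spread=211/540
  -> spread < 1/2 first at step 3
Step 4: max=340897/54000, min=5447/900, spread=14077/54000
Step 5: max=3056407/486000, min=327683/54000, spread=5363/24300
Step 6: max=91220809/14580000, min=182869/30000, spread=93859/583200
Step 7: max=5459074481/874800000, min=296936467/48600000, spread=4568723/34992000
Step 8: max=326708435629/52488000000, min=8929618889/1458000000, spread=8387449/83980800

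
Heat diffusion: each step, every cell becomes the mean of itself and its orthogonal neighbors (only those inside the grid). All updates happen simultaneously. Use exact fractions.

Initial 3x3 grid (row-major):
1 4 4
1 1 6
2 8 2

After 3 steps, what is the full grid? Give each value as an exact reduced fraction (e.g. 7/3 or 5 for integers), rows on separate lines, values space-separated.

Answer: 127/48 4151/1440 1595/432
7357/2880 4139/1200 3499/960
685/216 3259/960 887/216

Derivation:
After step 1:
  2 5/2 14/3
  5/4 4 13/4
  11/3 13/4 16/3
After step 2:
  23/12 79/24 125/36
  131/48 57/20 69/16
  49/18 65/16 71/18
After step 3:
  127/48 4151/1440 1595/432
  7357/2880 4139/1200 3499/960
  685/216 3259/960 887/216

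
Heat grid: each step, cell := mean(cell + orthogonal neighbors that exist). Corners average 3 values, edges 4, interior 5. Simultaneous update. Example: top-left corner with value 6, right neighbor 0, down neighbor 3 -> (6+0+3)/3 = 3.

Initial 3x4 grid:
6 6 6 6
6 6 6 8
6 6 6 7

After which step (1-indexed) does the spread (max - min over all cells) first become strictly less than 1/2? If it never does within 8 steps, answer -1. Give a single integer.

Step 1: max=7, min=6, spread=1
Step 2: max=1609/240, min=6, spread=169/240
Step 3: max=1187/180, min=6, spread=107/180
Step 4: max=31169/4800, min=9047/1500, spread=11093/24000
  -> spread < 1/2 first at step 4
Step 5: max=16711129/2592000, min=654241/108000, spread=201869/518400
Step 6: max=995659471/155520000, min=131497573/21600000, spread=244384727/777600000
Step 7: max=19822595863/3110400000, min=1188079243/194400000, spread=3614791/13824000
Step 8: max=3553877368751/559872000000, min=158963873921/25920000000, spread=601288460287/2799360000000

Answer: 4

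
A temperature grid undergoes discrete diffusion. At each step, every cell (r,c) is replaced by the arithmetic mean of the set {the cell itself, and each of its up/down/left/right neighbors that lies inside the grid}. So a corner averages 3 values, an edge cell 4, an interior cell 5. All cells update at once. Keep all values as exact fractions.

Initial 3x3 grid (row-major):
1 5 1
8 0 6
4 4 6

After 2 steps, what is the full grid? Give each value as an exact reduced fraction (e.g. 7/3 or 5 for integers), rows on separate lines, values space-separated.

Answer: 29/9 901/240 3
357/80 327/100 1031/240
145/36 563/120 145/36

Derivation:
After step 1:
  14/3 7/4 4
  13/4 23/5 13/4
  16/3 7/2 16/3
After step 2:
  29/9 901/240 3
  357/80 327/100 1031/240
  145/36 563/120 145/36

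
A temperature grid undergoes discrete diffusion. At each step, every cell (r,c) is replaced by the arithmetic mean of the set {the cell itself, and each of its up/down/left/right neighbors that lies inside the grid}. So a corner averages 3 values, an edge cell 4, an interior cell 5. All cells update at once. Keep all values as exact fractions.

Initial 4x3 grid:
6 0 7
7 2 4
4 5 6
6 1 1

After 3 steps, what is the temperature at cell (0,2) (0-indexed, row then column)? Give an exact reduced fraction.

Step 1: cell (0,2) = 11/3
Step 2: cell (0,2) = 73/18
Step 3: cell (0,2) = 4283/1080
Full grid after step 3:
  2279/540 19513/4800 4283/1080
  31127/7200 8187/2000 28627/7200
  30697/7200 23411/6000 27097/7200
  4253/1080 53029/14400 466/135

Answer: 4283/1080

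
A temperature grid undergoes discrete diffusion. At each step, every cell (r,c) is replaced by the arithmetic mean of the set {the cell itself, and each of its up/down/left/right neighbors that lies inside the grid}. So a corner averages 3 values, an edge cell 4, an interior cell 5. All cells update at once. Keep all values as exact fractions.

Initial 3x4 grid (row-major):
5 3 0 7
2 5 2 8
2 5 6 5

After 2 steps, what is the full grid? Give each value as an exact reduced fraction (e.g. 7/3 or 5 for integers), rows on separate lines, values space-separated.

Answer: 121/36 779/240 309/80 9/2
397/120 377/100 103/25 631/120
11/3 77/20 293/60 49/9

Derivation:
After step 1:
  10/3 13/4 3 5
  7/2 17/5 21/5 11/2
  3 9/2 9/2 19/3
After step 2:
  121/36 779/240 309/80 9/2
  397/120 377/100 103/25 631/120
  11/3 77/20 293/60 49/9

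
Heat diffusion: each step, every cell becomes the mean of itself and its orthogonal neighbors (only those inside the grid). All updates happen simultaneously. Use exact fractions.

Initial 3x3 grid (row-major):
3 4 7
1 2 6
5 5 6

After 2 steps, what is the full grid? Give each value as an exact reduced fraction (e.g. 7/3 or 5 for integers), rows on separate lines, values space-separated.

Answer: 113/36 239/60 179/36
761/240 201/50 1211/240
131/36 523/120 185/36

Derivation:
After step 1:
  8/3 4 17/3
  11/4 18/5 21/4
  11/3 9/2 17/3
After step 2:
  113/36 239/60 179/36
  761/240 201/50 1211/240
  131/36 523/120 185/36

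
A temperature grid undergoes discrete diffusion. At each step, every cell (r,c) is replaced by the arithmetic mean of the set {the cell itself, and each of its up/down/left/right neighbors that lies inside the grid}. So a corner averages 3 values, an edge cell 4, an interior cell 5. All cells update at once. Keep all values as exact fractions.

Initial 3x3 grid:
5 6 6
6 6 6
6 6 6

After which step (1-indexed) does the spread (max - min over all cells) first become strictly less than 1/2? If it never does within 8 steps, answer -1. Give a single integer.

Answer: 1

Derivation:
Step 1: max=6, min=17/3, spread=1/3
  -> spread < 1/2 first at step 1
Step 2: max=6, min=103/18, spread=5/18
Step 3: max=6, min=1255/216, spread=41/216
Step 4: max=2149/360, min=75629/12960, spread=347/2592
Step 5: max=21443/3600, min=4558663/777600, spread=2921/31104
Step 6: max=2566517/432000, min=274107461/46656000, spread=24611/373248
Step 7: max=57663259/9720000, min=16477437967/2799360000, spread=207329/4478976
Step 8: max=3071598401/518400000, min=989739647549/167961600000, spread=1746635/53747712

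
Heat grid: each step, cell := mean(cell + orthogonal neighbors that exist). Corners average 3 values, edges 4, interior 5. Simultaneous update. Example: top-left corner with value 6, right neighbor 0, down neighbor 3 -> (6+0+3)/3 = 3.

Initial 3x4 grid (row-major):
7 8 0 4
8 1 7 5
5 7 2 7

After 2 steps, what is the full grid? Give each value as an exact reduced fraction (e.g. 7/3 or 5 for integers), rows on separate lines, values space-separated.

After step 1:
  23/3 4 19/4 3
  21/4 31/5 3 23/4
  20/3 15/4 23/4 14/3
After step 2:
  203/36 1357/240 59/16 9/2
  1547/240 111/25 509/100 197/48
  47/9 671/120 103/24 97/18

Answer: 203/36 1357/240 59/16 9/2
1547/240 111/25 509/100 197/48
47/9 671/120 103/24 97/18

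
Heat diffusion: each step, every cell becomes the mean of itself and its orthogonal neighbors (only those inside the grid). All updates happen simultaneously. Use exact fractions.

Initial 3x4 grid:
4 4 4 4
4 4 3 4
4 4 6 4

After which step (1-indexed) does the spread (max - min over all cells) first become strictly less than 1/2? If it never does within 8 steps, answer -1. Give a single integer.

Step 1: max=14/3, min=15/4, spread=11/12
Step 2: max=1057/240, min=23/6, spread=137/240
Step 3: max=4601/1080, min=1879/480, spread=1493/4320
  -> spread < 1/2 first at step 3
Step 4: max=181007/43200, min=19031/4800, spread=152/675
Step 5: max=6455243/1555200, min=86293/21600, spread=242147/1555200
Step 6: max=160274417/38880000, min=8668409/2160000, spread=848611/7776000
Step 7: max=23001809207/5598720000, min=208689469/51840000, spread=92669311/1119744000
Step 8: max=1375661942053/335923200000, min=37670304673/9331200000, spread=781238953/13436928000

Answer: 3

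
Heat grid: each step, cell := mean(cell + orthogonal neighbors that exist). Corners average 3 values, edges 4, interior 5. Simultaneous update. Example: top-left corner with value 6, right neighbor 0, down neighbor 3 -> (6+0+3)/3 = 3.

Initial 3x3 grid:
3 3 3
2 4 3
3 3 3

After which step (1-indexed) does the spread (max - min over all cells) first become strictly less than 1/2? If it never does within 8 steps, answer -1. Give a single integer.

Answer: 2

Derivation:
Step 1: max=13/4, min=8/3, spread=7/12
Step 2: max=19/6, min=17/6, spread=1/3
  -> spread < 1/2 first at step 2
Step 3: max=3011/960, min=1265/432, spread=1799/8640
Step 4: max=4451/1440, min=15983/5400, spread=2833/21600
Step 5: max=3542873/1152000, min=4649321/1555200, spread=2671151/31104000
Step 6: max=47546677/15552000, min=233286563/77760000, spread=741137/12960000
Step 7: max=37955545171/12441600000, min=16863031889/5598720000, spread=4339268759/111974400000
Step 8: max=170362031393/55987200000, min=422190155821/139968000000, spread=7429845323/279936000000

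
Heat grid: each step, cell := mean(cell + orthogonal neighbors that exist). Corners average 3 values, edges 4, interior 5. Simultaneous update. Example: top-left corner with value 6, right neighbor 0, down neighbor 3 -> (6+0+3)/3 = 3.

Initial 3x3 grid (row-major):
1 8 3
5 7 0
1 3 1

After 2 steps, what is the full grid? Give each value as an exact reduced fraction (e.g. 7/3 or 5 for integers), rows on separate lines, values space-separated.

After step 1:
  14/3 19/4 11/3
  7/2 23/5 11/4
  3 3 4/3
After step 2:
  155/36 1061/240 67/18
  473/120 93/25 247/80
  19/6 179/60 85/36

Answer: 155/36 1061/240 67/18
473/120 93/25 247/80
19/6 179/60 85/36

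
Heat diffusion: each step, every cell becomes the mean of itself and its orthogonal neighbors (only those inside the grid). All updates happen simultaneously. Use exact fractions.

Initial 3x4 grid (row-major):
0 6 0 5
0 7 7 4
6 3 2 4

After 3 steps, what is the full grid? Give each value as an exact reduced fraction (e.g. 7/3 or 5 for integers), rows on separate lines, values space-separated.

After step 1:
  2 13/4 9/2 3
  13/4 23/5 4 5
  3 9/2 4 10/3
After step 2:
  17/6 287/80 59/16 25/6
  257/80 98/25 221/50 23/6
  43/12 161/40 95/24 37/9
After step 3:
  289/90 8417/2400 9517/2400 187/48
  16259/4800 3833/1000 23783/6000 7439/1800
  2597/720 2323/600 14863/3600 857/216

Answer: 289/90 8417/2400 9517/2400 187/48
16259/4800 3833/1000 23783/6000 7439/1800
2597/720 2323/600 14863/3600 857/216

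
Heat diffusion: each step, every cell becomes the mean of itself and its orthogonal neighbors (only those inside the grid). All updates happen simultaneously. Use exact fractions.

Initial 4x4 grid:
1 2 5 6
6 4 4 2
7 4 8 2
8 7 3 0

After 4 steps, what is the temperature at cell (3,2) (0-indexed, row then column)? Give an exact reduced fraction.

Step 1: cell (3,2) = 9/2
Step 2: cell (3,2) = 119/30
Step 3: cell (3,2) = 974/225
Step 4: cell (3,2) = 116111/27000
Full grid after step 4:
  1231/300 287927/72000 862637/216000 252413/64800
  328937/72000 66553/15000 734219/180000 419701/108000
  1153091/216000 35327/7200 386507/90000 402929/108000
  365297/64800 17654/3375 116111/27000 122219/32400

Answer: 116111/27000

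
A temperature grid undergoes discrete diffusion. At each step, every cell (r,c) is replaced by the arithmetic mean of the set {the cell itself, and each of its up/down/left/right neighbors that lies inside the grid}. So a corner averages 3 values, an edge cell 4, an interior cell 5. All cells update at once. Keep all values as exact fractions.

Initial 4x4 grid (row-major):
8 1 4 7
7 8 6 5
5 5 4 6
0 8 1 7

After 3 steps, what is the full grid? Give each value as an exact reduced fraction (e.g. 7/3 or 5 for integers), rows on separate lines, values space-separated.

After step 1:
  16/3 21/4 9/2 16/3
  7 27/5 27/5 6
  17/4 6 22/5 11/2
  13/3 7/2 5 14/3
After step 2:
  211/36 1229/240 1229/240 95/18
  1319/240 581/100 257/50 667/120
  259/48 471/100 263/50 617/120
  145/36 113/24 527/120 91/18
After step 3:
  1483/270 39443/7200 37187/7200 11489/2160
  40613/7200 7883/1500 32267/6000 9503/1800
  35333/7200 31061/6000 7393/1500 9457/1800
  2035/432 8027/1800 8737/1800 1313/270

Answer: 1483/270 39443/7200 37187/7200 11489/2160
40613/7200 7883/1500 32267/6000 9503/1800
35333/7200 31061/6000 7393/1500 9457/1800
2035/432 8027/1800 8737/1800 1313/270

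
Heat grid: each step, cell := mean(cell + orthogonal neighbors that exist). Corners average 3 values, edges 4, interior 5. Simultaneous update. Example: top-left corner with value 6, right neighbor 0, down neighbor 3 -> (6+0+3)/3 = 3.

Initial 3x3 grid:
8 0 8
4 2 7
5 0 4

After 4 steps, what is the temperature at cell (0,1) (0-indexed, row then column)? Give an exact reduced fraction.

Answer: 197303/48000

Derivation:
Step 1: cell (0,1) = 9/2
Step 2: cell (0,1) = 161/40
Step 3: cell (0,1) = 10397/2400
Step 4: cell (0,1) = 197303/48000
Full grid after step 4:
  175829/43200 197303/48000 61993/14400
  1078943/288000 1422773/360000 3456079/864000
  77927/21600 3104329/864000 124103/32400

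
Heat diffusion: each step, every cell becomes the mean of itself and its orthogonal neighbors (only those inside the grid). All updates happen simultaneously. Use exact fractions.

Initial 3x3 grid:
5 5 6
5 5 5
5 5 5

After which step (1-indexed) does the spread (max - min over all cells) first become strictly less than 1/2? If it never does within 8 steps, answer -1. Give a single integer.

Step 1: max=16/3, min=5, spread=1/3
  -> spread < 1/2 first at step 1
Step 2: max=95/18, min=5, spread=5/18
Step 3: max=1121/216, min=5, spread=41/216
Step 4: max=66931/12960, min=1811/360, spread=347/2592
Step 5: max=3994937/777600, min=18157/3600, spread=2921/31104
Step 6: max=239108539/46656000, min=2185483/432000, spread=24611/373248
Step 7: max=14315522033/2799360000, min=49256741/9720000, spread=207329/4478976
Step 8: max=857837952451/167961600000, min=2630801599/518400000, spread=1746635/53747712

Answer: 1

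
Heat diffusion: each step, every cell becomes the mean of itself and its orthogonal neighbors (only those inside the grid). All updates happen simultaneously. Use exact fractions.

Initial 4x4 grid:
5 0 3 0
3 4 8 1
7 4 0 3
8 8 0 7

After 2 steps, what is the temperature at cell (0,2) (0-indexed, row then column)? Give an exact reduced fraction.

Answer: 617/240

Derivation:
Step 1: cell (0,2) = 11/4
Step 2: cell (0,2) = 617/240
Full grid after step 2:
  125/36 733/240 617/240 85/36
  1003/240 387/100 63/20 617/240
  1351/240 219/50 173/50 145/48
  109/18 1261/240 181/48 59/18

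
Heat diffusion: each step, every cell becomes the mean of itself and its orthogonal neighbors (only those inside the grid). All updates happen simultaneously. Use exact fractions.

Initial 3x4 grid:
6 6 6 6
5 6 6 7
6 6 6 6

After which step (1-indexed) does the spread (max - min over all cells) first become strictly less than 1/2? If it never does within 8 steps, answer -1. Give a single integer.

Step 1: max=19/3, min=17/3, spread=2/3
Step 2: max=1507/240, min=1373/240, spread=67/120
Step 3: max=13397/2160, min=12523/2160, spread=437/1080
  -> spread < 1/2 first at step 3
Step 4: max=1066751/172800, min=1006849/172800, spread=29951/86400
Step 5: max=9537961/1555200, min=9124439/1555200, spread=206761/777600
Step 6: max=760926763/124416000, min=732065237/124416000, spread=14430763/62208000
Step 7: max=9097806109/1492992000, min=8818097891/1492992000, spread=139854109/746496000
Step 8: max=544591663559/89579520000, min=530362576441/89579520000, spread=7114543559/44789760000

Answer: 3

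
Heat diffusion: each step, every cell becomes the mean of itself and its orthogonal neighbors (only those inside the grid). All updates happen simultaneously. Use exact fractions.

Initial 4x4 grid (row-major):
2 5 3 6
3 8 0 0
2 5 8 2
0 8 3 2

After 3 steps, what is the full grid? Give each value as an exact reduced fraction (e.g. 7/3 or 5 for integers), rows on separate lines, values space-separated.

After step 1:
  10/3 9/2 7/2 3
  15/4 21/5 19/5 2
  5/2 31/5 18/5 3
  10/3 4 21/4 7/3
After step 2:
  139/36 233/60 37/10 17/6
  827/240 449/100 171/50 59/20
  947/240 41/10 437/100 41/15
  59/18 1127/240 911/240 127/36
After step 3:
  8057/2160 14341/3600 4151/1200 569/180
  28337/7200 23207/6000 1893/500 3581/1200
  5317/1440 12961/3000 22103/6000 12223/3600
  4291/1080 5713/1440 29501/7200 7241/2160

Answer: 8057/2160 14341/3600 4151/1200 569/180
28337/7200 23207/6000 1893/500 3581/1200
5317/1440 12961/3000 22103/6000 12223/3600
4291/1080 5713/1440 29501/7200 7241/2160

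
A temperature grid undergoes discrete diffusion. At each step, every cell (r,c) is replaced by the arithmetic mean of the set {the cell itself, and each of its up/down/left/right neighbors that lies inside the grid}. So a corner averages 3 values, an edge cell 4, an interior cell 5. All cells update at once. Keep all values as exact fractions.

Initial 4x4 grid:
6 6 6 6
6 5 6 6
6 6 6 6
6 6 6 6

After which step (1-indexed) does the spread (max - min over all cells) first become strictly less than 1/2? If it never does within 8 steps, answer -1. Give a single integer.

Answer: 1

Derivation:
Step 1: max=6, min=23/4, spread=1/4
  -> spread < 1/2 first at step 1
Step 2: max=6, min=289/50, spread=11/50
Step 3: max=6, min=14033/2400, spread=367/2400
Step 4: max=3587/600, min=63229/10800, spread=1337/10800
Step 5: max=107531/18000, min=1902331/324000, spread=33227/324000
Step 6: max=643951/108000, min=57105673/9720000, spread=849917/9720000
Step 7: max=9651467/1620000, min=1715885653/291600000, spread=21378407/291600000
Step 8: max=2892311657/486000000, min=51521537629/8748000000, spread=540072197/8748000000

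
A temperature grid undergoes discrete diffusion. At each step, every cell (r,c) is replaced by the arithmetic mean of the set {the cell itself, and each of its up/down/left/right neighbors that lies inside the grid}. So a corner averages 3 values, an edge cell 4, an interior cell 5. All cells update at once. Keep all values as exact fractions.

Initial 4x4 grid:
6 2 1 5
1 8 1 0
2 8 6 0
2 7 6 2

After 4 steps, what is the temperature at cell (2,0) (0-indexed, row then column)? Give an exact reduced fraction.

Answer: 235081/54000

Derivation:
Step 1: cell (2,0) = 13/4
Step 2: cell (2,0) = 521/120
Step 3: cell (2,0) = 7591/1800
Step 4: cell (2,0) = 235081/54000
Full grid after step 4:
  2539/675 62411/18000 54517/18000 6821/2700
  23537/6000 3877/1000 9709/3000 50237/18000
  235081/54000 75697/18000 342569/90000 171871/54000
  145337/32400 488357/108000 436817/108000 116693/32400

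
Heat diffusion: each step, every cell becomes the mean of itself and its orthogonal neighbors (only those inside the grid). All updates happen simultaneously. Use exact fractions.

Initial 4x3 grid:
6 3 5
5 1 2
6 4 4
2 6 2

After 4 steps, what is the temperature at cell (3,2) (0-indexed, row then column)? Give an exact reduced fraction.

Step 1: cell (3,2) = 4
Step 2: cell (3,2) = 7/2
Step 3: cell (3,2) = 1337/360
Step 4: cell (3,2) = 79019/21600
Full grid after step 4:
  514919/129600 1065727/288000 456169/129600
  855829/216000 451303/120000 374227/108000
  878149/216000 42337/11250 14431/4000
  130691/32400 1687043/432000 79019/21600

Answer: 79019/21600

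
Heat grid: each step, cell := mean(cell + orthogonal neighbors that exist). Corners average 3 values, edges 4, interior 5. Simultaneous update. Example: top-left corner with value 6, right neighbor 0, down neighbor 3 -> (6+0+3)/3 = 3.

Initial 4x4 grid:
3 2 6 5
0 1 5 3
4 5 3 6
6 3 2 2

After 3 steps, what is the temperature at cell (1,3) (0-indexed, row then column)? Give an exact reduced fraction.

Step 1: cell (1,3) = 19/4
Step 2: cell (1,3) = 991/240
Step 3: cell (1,3) = 29959/7200
Full grid after step 3:
  5521/2160 10787/3600 13907/3600 9151/2160
  19669/7200 18967/6000 21937/6000 29959/7200
  965/288 19991/6000 22001/6000 5251/1440
  7817/2160 2627/720 487/144 7607/2160

Answer: 29959/7200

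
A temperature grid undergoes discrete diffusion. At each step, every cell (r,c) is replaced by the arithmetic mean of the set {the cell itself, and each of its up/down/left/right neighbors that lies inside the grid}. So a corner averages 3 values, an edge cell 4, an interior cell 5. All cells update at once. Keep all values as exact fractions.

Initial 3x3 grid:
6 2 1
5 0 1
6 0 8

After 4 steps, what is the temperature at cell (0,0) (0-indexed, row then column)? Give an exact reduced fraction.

Answer: 200561/64800

Derivation:
Step 1: cell (0,0) = 13/3
Step 2: cell (0,0) = 65/18
Step 3: cell (0,0) = 3403/1080
Step 4: cell (0,0) = 200561/64800
Full grid after step 4:
  200561/64800 2327299/864000 318397/129600
  305311/96000 522269/180000 1089337/432000
  430697/129600 1292837/432000 9977/3600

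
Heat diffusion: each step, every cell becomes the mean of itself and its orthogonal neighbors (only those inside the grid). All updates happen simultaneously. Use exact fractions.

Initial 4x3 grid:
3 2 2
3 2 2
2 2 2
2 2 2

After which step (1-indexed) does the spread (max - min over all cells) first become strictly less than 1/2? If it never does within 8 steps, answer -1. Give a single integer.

Answer: 2

Derivation:
Step 1: max=8/3, min=2, spread=2/3
Step 2: max=89/36, min=2, spread=17/36
  -> spread < 1/2 first at step 2
Step 3: max=322/135, min=2, spread=52/135
Step 4: max=300449/129600, min=3647/1800, spread=7573/25920
Step 5: max=17721001/7776000, min=55217/27000, spread=363701/1555200
Step 6: max=1048973999/466560000, min=1487413/720000, spread=681043/3732480
Step 7: max=62356537141/27993600000, min=404682089/194400000, spread=163292653/1119744000
Step 8: max=3714059884319/1679616000000, min=12221139163/5832000000, spread=1554974443/13436928000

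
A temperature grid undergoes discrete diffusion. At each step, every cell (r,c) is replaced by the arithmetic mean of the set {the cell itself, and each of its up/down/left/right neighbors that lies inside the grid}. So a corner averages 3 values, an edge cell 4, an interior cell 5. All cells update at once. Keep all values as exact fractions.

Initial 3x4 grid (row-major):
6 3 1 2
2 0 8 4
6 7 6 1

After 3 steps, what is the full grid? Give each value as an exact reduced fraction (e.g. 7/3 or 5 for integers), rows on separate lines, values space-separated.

After step 1:
  11/3 5/2 7/2 7/3
  7/2 4 19/5 15/4
  5 19/4 11/2 11/3
After step 2:
  29/9 41/12 91/30 115/36
  97/24 371/100 411/100 271/80
  53/12 77/16 1063/240 155/36
After step 3:
  769/216 3011/900 12379/3600 6923/2160
  27703/7200 24109/6000 1867/500 5999/1600
  637/144 10421/2400 31783/7200 1091/270

Answer: 769/216 3011/900 12379/3600 6923/2160
27703/7200 24109/6000 1867/500 5999/1600
637/144 10421/2400 31783/7200 1091/270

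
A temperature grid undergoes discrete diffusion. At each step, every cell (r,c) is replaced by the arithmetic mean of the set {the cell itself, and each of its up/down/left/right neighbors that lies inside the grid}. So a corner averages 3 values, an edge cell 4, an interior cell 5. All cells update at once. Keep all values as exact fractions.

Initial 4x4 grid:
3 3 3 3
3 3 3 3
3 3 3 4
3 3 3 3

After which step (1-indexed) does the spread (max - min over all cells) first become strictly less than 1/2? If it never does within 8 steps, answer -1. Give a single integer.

Step 1: max=10/3, min=3, spread=1/3
  -> spread < 1/2 first at step 1
Step 2: max=391/120, min=3, spread=31/120
Step 3: max=3451/1080, min=3, spread=211/1080
Step 4: max=340843/108000, min=3, spread=16843/108000
Step 5: max=3054643/972000, min=27079/9000, spread=130111/972000
Step 6: max=91122367/29160000, min=1627159/540000, spread=3255781/29160000
Step 7: max=2724753691/874800000, min=1631107/540000, spread=82360351/874800000
Step 8: max=81483316891/26244000000, min=294106441/97200000, spread=2074577821/26244000000

Answer: 1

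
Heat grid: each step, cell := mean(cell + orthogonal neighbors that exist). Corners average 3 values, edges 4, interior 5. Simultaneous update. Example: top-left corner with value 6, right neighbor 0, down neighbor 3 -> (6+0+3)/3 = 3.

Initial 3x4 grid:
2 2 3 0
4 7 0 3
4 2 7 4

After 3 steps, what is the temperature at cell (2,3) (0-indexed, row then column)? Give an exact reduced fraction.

Answer: 95/27

Derivation:
Step 1: cell (2,3) = 14/3
Step 2: cell (2,3) = 29/9
Step 3: cell (2,3) = 95/27
Full grid after step 3:
  169/54 4577/1440 1153/480 179/72
  3583/960 1293/400 3989/1200 7663/2880
  803/216 5767/1440 4949/1440 95/27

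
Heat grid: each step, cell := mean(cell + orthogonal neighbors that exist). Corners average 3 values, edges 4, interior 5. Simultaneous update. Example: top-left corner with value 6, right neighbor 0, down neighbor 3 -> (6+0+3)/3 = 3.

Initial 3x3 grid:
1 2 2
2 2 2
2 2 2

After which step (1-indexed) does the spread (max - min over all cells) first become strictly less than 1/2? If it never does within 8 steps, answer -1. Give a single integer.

Answer: 1

Derivation:
Step 1: max=2, min=5/3, spread=1/3
  -> spread < 1/2 first at step 1
Step 2: max=2, min=31/18, spread=5/18
Step 3: max=2, min=391/216, spread=41/216
Step 4: max=709/360, min=23789/12960, spread=347/2592
Step 5: max=7043/3600, min=1448263/777600, spread=2921/31104
Step 6: max=838517/432000, min=87483461/46656000, spread=24611/373248
Step 7: max=18783259/9720000, min=5279997967/2799360000, spread=207329/4478976
Step 8: max=997998401/518400000, min=317893247549/167961600000, spread=1746635/53747712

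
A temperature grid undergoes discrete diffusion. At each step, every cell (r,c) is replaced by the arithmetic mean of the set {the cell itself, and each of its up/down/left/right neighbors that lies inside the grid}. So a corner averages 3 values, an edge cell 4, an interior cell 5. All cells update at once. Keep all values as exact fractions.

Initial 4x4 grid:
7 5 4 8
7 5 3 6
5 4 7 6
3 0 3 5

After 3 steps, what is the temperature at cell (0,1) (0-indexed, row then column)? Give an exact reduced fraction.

Step 1: cell (0,1) = 21/4
Step 2: cell (0,1) = 1283/240
Step 3: cell (0,1) = 1553/288
Full grid after step 3:
  1501/270 1553/288 12763/2400 199/36
  7483/1440 376/75 2579/500 4311/800
  31231/7200 1621/375 6913/1500 36823/7200
  989/270 26341/7200 30013/7200 2509/540

Answer: 1553/288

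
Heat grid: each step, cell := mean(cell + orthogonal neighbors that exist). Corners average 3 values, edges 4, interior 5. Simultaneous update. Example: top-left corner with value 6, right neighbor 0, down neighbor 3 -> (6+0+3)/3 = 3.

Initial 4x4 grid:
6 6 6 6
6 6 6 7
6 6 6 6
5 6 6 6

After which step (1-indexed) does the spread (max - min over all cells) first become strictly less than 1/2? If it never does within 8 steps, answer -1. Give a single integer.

Answer: 3

Derivation:
Step 1: max=19/3, min=17/3, spread=2/3
Step 2: max=751/120, min=103/18, spread=193/360
Step 3: max=6691/1080, min=1255/216, spread=52/135
  -> spread < 1/2 first at step 3
Step 4: max=664843/108000, min=37837/6480, spread=102679/324000
Step 5: max=5970643/972000, min=5712767/972000, spread=64469/243000
Step 6: max=178474387/29160000, min=171989291/29160000, spread=810637/3645000
Step 7: max=5342075101/874800000, min=1035716977/174960000, spread=20436277/109350000
Step 8: max=159874630891/26244000000, min=31150669831/5248800000, spread=515160217/3280500000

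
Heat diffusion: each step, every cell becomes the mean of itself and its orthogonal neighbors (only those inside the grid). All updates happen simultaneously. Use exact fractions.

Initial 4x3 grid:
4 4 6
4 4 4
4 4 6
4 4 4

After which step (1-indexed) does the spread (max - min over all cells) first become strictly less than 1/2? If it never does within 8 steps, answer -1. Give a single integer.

Answer: 4

Derivation:
Step 1: max=5, min=4, spread=1
Step 2: max=85/18, min=4, spread=13/18
Step 3: max=16457/3600, min=407/100, spread=361/720
Step 4: max=291169/64800, min=11161/2700, spread=4661/12960
  -> spread < 1/2 first at step 4
Step 5: max=14358863/3240000, min=4516621/1080000, spread=809/3240
Step 6: max=1027210399/233280000, min=40915301/9720000, spread=1809727/9331200
Step 7: max=61231647941/13996800000, min=308800573/72900000, spread=77677517/559872000
Step 8: max=3661130394319/839808000000, min=24787066451/5832000000, spread=734342603/6718464000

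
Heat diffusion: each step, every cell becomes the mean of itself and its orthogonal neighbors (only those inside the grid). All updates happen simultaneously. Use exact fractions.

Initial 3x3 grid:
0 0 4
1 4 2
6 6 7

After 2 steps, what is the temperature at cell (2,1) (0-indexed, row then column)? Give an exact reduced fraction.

Answer: 1061/240

Derivation:
Step 1: cell (2,1) = 23/4
Step 2: cell (2,1) = 1061/240
Full grid after step 2:
  61/36 26/15 11/4
  601/240 347/100 277/80
  77/18 1061/240 5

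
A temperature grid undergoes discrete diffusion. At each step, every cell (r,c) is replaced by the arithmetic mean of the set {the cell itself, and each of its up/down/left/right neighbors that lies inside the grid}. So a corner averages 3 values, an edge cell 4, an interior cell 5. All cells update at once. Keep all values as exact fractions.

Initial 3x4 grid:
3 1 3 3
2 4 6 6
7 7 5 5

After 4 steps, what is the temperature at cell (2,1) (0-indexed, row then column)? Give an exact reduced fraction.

Answer: 512263/108000

Derivation:
Step 1: cell (2,1) = 23/4
Step 2: cell (2,1) = 125/24
Step 3: cell (2,1) = 8957/1800
Step 4: cell (2,1) = 512263/108000
Full grid after step 4:
  38623/10800 22091/6000 72163/18000 7633/1800
  435283/108000 381049/90000 201437/45000 1005071/216000
  73847/16200 512263/108000 535603/108000 162169/32400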